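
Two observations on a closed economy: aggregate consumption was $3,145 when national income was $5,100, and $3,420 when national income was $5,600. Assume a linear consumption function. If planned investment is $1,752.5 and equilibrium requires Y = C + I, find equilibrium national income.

Y = 4650

MPC = (3420 − 3145)/(5600 − 5100) = 275/500 = 0.55
a = 3145 − 0.55(5100) = 340
Equilibrium: Y = 340 + 0.55Y + 1752.5
0.45Y = 2092.5, so Y = 2092.5/0.45 = 4650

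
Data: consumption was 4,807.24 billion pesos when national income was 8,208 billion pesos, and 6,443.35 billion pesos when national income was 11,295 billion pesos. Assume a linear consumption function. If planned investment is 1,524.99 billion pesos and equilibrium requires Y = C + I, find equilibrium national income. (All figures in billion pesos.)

Y = 4217

MPC = (6443.35 − 4807.24)/(11295 − 8208) = 1636.11/3087 = 0.53
a = 4807.24 − 0.53(8208) = 457
Equilibrium: Y = 457 + 0.53Y + 1524.99
0.47Y = 1981.99, so Y = 1981.99/0.47 = 4217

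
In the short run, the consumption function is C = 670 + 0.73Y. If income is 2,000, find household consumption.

C = 2130

C = 670 + 0.73(2000) = 670 + 1460 = 2130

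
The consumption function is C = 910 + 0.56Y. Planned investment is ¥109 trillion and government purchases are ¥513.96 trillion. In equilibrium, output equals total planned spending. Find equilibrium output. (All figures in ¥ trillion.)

Y = 3484

Y = C + I + G = 910 + 0.56Y + 109 + 513.96
Y − 0.56Y = 1532.96
0.44Y = 1532.96, so Y = 1532.96/0.44 = 3484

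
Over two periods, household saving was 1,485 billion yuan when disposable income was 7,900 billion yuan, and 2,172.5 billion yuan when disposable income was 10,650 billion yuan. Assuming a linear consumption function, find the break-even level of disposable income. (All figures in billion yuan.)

Y = 1960

MPS = ΔS/ΔY = (2172.5 − 1485)/(10650 − 7900) = 687.5/2750 = 0.25
MPC = 1 − MPS = 0.75
From S(7900) = 1485: −a + 0.25(7900) = 1485, so a = 1975 − 1485 = 490
Break-even (S = 0): Y = a/MPS = 490/0.25 = 1960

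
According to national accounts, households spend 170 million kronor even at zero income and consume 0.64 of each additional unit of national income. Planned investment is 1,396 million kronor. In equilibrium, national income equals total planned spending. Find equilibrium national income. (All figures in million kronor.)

Y = 4350

Y = C + I = 170 + 0.64Y + 1396
Y − 0.64Y = 1566
0.36Y = 1566, so Y = 1566/0.36 = 4350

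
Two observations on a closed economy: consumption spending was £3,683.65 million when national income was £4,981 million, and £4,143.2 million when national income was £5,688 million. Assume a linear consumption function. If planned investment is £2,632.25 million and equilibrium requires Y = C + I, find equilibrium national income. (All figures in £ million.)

Y = 8795

MPC = (4143.2 − 3683.65)/(5688 − 4981) = 459.55/707 = 0.65
a = 3683.65 − 0.65(4981) = 446
Equilibrium: Y = 446 + 0.65Y + 2632.25
0.35Y = 3078.25, so Y = 3078.25/0.35 = 8795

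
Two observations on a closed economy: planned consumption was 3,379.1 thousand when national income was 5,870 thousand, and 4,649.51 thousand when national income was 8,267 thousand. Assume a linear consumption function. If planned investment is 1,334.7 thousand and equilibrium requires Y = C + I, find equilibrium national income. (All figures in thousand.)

MPC = (4649.51 − 3379.1)/(8267 − 5870) = 1270.41/2397 = 0.53
a = 3379.1 − 0.53(5870) = 268
Equilibrium: Y = 268 + 0.53Y + 1334.7
0.47Y = 1602.7, so Y = 1602.7/0.47 = 3410

Y = 3410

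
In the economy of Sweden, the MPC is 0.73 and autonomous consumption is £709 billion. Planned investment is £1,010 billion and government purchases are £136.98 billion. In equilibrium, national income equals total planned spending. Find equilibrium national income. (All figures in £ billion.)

Y = C + I + G = 709 + 0.73Y + 1010 + 136.98
Y − 0.73Y = 1855.98
0.27Y = 1855.98, so Y = 1855.98/0.27 = 6874

Y = 6874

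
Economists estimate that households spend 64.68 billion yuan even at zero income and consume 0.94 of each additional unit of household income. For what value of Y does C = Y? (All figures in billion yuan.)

Y = 1078

At break-even, C = Y: 64.68 + 0.94Y = Y
0.06Y = 64.68, so Y = 64.68/0.06 = 1078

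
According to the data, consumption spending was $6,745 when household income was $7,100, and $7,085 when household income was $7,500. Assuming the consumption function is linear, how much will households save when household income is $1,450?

S = -492.5

MPC = (7085 − 6745)/(7500 − 7100) = 340/400 = 0.85
a = 6745 − 0.85(7100) = 6745 − 6035 = 710
C = 710 + 0.85(1450) = 1942.5
S = 1450 − 1942.5 = -492.5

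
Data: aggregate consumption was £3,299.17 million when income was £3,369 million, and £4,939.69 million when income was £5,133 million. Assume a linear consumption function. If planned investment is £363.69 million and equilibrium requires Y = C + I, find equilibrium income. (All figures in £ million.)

MPC = (4939.69 − 3299.17)/(5133 − 3369) = 1640.52/1764 = 0.93
a = 3299.17 − 0.93(3369) = 166
Equilibrium: Y = 166 + 0.93Y + 363.69
0.07Y = 529.69, so Y = 529.69/0.07 = 7567

Y = 7567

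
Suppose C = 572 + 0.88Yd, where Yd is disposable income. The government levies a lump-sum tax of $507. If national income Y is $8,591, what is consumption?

Yd = Y − T = 8591 − 507 = 8084
C = 572 + 0.88(8084) = 572 + 7113.92 = 7685.92

C = 7685.92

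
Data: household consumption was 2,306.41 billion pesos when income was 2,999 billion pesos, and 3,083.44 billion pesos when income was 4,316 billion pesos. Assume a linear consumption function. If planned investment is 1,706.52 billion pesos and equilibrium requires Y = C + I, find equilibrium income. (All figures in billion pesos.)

MPC = (3083.44 − 2306.41)/(4316 − 2999) = 777.03/1317 = 0.59
a = 2306.41 − 0.59(2999) = 537
Equilibrium: Y = 537 + 0.59Y + 1706.52
0.41Y = 2243.52, so Y = 2243.52/0.41 = 5472

Y = 5472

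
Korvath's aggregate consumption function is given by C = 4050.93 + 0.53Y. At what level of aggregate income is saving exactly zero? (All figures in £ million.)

At break-even, C = Y: 4050.93 + 0.53Y = Y
0.47Y = 4050.93, so Y = 4050.93/0.47 = 8619

Y = 8619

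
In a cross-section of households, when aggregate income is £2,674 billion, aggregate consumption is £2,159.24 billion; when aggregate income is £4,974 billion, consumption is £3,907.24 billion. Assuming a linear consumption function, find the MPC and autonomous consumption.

MPC = 0.76; a = 127

MPC = ΔC/ΔY = (3907.24 − 2159.24)/(4974 − 2674) = 1748/2300 = 0.76
a = C − MPC·Y = 2159.24 − 0.76(2674) = 2159.24 − 2032.24 = 127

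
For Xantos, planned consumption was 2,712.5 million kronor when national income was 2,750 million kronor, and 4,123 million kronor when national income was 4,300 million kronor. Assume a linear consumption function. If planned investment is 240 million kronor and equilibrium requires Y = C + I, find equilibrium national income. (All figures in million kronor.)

MPC = (4123 − 2712.5)/(4300 − 2750) = 1410.5/1550 = 0.91
a = 2712.5 − 0.91(2750) = 210
Equilibrium: Y = 210 + 0.91Y + 240
0.09Y = 450, so Y = 450/0.09 = 5000

Y = 5000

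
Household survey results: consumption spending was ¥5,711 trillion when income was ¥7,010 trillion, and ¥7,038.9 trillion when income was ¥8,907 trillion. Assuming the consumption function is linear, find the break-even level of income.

Y = 2680

MPC = (7038.9 − 5711)/(8907 − 7010) = 1327.9/1897 = 0.7
a = 5711 − 0.7(7010) = 5711 − 4907 = 804
Break-even: Y = a/(1−MPC) = 804/0.3 = 2680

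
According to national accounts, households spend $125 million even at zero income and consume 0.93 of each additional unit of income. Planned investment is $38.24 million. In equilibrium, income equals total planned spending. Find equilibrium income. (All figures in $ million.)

Y = C + I = 125 + 0.93Y + 38.24
Y − 0.93Y = 163.24
0.07Y = 163.24, so Y = 163.24/0.07 = 2332

Y = 2332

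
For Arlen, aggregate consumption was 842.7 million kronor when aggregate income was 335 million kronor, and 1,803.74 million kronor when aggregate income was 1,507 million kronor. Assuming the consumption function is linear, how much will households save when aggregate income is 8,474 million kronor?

S = 957.32

MPC = (1803.74 − 842.7)/(1507 − 335) = 961.04/1172 = 0.82
a = 842.7 − 0.82(335) = 842.7 − 274.7 = 568
C = 568 + 0.82(8474) = 7516.68
S = 8474 − 7516.68 = 957.32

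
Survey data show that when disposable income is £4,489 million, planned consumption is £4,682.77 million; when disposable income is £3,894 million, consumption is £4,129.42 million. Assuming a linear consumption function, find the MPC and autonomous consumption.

MPC = 0.93; a = 508

MPC = ΔC/ΔY = (4682.77 − 4129.42)/(4489 − 3894) = 553.35/595 = 0.93
a = C − MPC·Y = 4129.42 − 0.93(3894) = 4129.42 − 3621.42 = 508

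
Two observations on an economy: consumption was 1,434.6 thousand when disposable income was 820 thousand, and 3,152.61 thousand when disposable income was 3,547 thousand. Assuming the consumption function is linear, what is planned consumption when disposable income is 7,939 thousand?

MPC = (3152.61 − 1434.6)/(3547 − 820) = 1718.01/2727 = 0.63
a = 1434.6 − 0.63(820) = 1434.6 − 516.6 = 918
C = 918 + 0.63(7939) = 918 + 5001.57 = 5919.57

C = 5919.57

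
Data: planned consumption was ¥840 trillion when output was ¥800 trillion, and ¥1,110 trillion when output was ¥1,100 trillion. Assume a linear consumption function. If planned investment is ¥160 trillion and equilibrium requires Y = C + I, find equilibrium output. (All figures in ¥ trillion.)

Y = 2800

MPC = (1110 − 840)/(1100 − 800) = 270/300 = 0.9
a = 840 − 0.9(800) = 120
Equilibrium: Y = 120 + 0.9Y + 160
0.1Y = 280, so Y = 280/0.1 = 2800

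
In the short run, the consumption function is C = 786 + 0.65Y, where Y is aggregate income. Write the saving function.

S = Y − C = Y − (786 + 0.65Y) = -786 + (1 − 0.65)Y

S = -786 + 0.35Y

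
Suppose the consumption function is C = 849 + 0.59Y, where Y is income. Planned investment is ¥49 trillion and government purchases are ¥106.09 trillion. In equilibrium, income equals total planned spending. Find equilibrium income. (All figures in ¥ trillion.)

Y = 2449

Y = C + I + G = 849 + 0.59Y + 49 + 106.09
Y − 0.59Y = 1004.09
0.41Y = 1004.09, so Y = 1004.09/0.41 = 2449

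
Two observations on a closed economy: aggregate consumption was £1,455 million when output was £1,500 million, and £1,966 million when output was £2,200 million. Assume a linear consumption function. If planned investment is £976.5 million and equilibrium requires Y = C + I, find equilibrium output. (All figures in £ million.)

Y = 4950

MPC = (1966 − 1455)/(2200 − 1500) = 511/700 = 0.73
a = 1455 − 0.73(1500) = 360
Equilibrium: Y = 360 + 0.73Y + 976.5
0.27Y = 1336.5, so Y = 1336.5/0.27 = 4950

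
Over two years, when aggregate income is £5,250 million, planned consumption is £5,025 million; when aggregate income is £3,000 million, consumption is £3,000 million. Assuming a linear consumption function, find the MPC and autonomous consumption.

MPC = ΔC/ΔY = (5025 − 3000)/(5250 − 3000) = 2025/2250 = 0.9
a = C − MPC·Y = 3000 − 0.9(3000) = 3000 − 2700 = 300

MPC = 0.9; a = 300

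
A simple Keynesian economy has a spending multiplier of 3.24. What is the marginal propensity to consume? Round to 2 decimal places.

MPC = 0.69

k = 1/(1 − MPC), so 1 − MPC = 1/k = 1/3.24 = 0.3086
MPC = 1 − 0.3086 = 0.69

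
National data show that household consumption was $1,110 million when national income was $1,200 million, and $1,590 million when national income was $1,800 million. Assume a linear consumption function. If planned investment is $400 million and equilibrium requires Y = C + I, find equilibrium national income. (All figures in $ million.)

MPC = (1590 − 1110)/(1800 − 1200) = 480/600 = 0.8
a = 1110 − 0.8(1200) = 150
Equilibrium: Y = 150 + 0.8Y + 400
0.2Y = 550, so Y = 550/0.2 = 2750

Y = 2750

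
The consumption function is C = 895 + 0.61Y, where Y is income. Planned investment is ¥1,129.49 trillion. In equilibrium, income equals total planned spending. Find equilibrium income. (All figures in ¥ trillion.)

Y = 5191

Y = C + I = 895 + 0.61Y + 1129.49
Y − 0.61Y = 2024.49
0.39Y = 2024.49, so Y = 2024.49/0.39 = 5191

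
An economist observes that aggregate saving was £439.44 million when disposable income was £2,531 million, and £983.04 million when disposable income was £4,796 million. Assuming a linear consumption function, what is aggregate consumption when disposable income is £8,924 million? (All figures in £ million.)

MPS = ΔS/ΔY = (983.04 − 439.44)/(4796 − 2531) = 543.6/2265 = 0.24
MPC = 1 − MPS = 0.76
Autonomous saving = 439.44 − 0.24(2531) = -168, so a = 168
C = 168 + 0.76(8924) = 168 + 6782.24 = 6950.24

C = 6950.24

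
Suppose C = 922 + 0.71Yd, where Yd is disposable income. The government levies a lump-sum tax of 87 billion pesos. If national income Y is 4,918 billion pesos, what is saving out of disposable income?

Yd = Y − T = 4918 − 87 = 4831
C = 922 + 0.71(4831) = 922 + 3430.01 = 4352.01
S = Yd − C = 4831 − 4352.01 = 478.99

S = 478.99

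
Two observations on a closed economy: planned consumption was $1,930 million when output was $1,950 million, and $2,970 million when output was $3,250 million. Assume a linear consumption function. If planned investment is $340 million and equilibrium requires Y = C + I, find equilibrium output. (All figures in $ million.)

MPC = (2970 − 1930)/(3250 − 1950) = 1040/1300 = 0.8
a = 1930 − 0.8(1950) = 370
Equilibrium: Y = 370 + 0.8Y + 340
0.2Y = 710, so Y = 710/0.2 = 3550

Y = 3550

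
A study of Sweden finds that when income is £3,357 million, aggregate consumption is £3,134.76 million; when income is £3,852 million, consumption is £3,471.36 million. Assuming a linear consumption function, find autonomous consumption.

MPC = ΔC/ΔY = (3471.36 − 3134.76)/(3852 − 3357) = 336.6/495 = 0.68
a = C − MPC·Y = 3134.76 − 0.68(3357) = 3134.76 − 2282.76 = 852

a = 852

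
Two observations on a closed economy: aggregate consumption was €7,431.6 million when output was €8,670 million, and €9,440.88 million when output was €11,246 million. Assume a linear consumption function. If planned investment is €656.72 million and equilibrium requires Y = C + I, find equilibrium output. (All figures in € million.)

MPC = (9440.88 − 7431.6)/(11246 − 8670) = 2009.28/2576 = 0.78
a = 7431.6 − 0.78(8670) = 669
Equilibrium: Y = 669 + 0.78Y + 656.72
0.22Y = 1325.72, so Y = 1325.72/0.22 = 6026

Y = 6026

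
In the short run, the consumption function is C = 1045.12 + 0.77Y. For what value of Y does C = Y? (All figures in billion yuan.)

Y = 4544

At break-even, C = Y: 1045.12 + 0.77Y = Y
0.23Y = 1045.12, so Y = 1045.12/0.23 = 4544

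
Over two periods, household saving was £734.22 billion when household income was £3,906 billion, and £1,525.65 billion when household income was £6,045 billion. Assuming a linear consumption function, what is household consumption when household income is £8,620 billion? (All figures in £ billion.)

C = 6141.6

MPS = ΔS/ΔY = (1525.65 − 734.22)/(6045 − 3906) = 791.43/2139 = 0.37
MPC = 1 − MPS = 0.63
Autonomous saving = 734.22 − 0.37(3906) = -711, so a = 711
C = 711 + 0.63(8620) = 711 + 5430.6 = 6141.6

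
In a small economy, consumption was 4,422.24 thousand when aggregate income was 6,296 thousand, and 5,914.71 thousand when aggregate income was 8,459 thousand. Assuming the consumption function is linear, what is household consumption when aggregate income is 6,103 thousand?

C = 4289.07

MPC = (5914.71 − 4422.24)/(8459 − 6296) = 1492.47/2163 = 0.69
a = 4422.24 − 0.69(6296) = 4422.24 − 4344.24 = 78
C = 78 + 0.69(6103) = 78 + 4211.07 = 4289.07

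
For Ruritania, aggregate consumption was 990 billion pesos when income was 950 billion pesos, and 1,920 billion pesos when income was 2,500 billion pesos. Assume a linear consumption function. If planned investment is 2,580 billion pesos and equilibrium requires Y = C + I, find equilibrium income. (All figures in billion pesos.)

Y = 7500

MPC = (1920 − 990)/(2500 − 950) = 930/1550 = 0.6
a = 990 − 0.6(950) = 420
Equilibrium: Y = 420 + 0.6Y + 2580
0.4Y = 3000, so Y = 3000/0.4 = 7500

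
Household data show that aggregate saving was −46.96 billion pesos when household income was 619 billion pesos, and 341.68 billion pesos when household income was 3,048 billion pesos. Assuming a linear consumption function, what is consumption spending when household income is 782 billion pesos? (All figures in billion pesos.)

MPS = ΔS/ΔY = (341.68 − (-46.96))/(3048 − 619) = 388.64/2429 = 0.16
MPC = 1 − MPS = 0.84
Autonomous saving = -46.96 − 0.16(619) = -146, so a = 146
C = 146 + 0.84(782) = 146 + 656.88 = 802.88

C = 802.88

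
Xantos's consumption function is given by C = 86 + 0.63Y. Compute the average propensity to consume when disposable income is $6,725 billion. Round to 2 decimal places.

C = 86 + 0.63(6725) = 4322.75
APC = C/Y = 4322.75/6725 = 0.64

APC = 0.64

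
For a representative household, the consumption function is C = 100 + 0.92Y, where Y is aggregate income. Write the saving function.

S = -100 + 0.08Y

S = Y − C = Y − (100 + 0.92Y) = -100 + (1 − 0.92)Y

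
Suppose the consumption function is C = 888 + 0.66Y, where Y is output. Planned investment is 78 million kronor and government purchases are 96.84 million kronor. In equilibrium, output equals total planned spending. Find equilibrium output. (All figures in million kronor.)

Y = C + I + G = 888 + 0.66Y + 78 + 96.84
Y − 0.66Y = 1062.84
0.34Y = 1062.84, so Y = 1062.84/0.34 = 3126

Y = 3126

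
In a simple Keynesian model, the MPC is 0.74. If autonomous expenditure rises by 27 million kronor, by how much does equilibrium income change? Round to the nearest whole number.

The multiplier is 1/(1 − MPC) = 1/0.26.
ΔY = 27/0.26 = 103.85 ≈ 104

ΔY ≈ 104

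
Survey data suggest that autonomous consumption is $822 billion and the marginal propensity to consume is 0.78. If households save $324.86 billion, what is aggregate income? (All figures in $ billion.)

S = Y − C = -822 + 0.22Y
-822 + 0.22Y = 324.86, so 0.22Y = 1146.86 and Y = 5213

Y = 5213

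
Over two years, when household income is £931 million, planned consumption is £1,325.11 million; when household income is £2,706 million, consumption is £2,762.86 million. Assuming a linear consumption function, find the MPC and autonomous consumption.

MPC = ΔC/ΔY = (2762.86 − 1325.11)/(2706 − 931) = 1437.75/1775 = 0.81
a = C − MPC·Y = 1325.11 − 0.81(931) = 1325.11 − 754.11 = 571

MPC = 0.81; a = 571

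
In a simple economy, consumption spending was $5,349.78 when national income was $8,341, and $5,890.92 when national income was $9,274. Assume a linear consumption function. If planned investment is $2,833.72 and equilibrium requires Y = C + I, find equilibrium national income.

MPC = (5890.92 − 5349.78)/(9274 − 8341) = 541.14/933 = 0.58
a = 5349.78 − 0.58(8341) = 512
Equilibrium: Y = 512 + 0.58Y + 2833.72
0.42Y = 3345.72, so Y = 3345.72/0.42 = 7966

Y = 7966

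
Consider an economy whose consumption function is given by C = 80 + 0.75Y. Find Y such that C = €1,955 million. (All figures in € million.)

Y = 2500

80 + 0.75Y = 1955
0.75Y = 1875, so Y = 1875/0.75 = 2500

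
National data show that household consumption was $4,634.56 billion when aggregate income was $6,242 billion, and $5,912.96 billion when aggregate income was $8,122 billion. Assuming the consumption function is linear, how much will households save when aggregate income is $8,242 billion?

S = 2247.44

MPC = (5912.96 − 4634.56)/(8122 − 6242) = 1278.4/1880 = 0.68
a = 4634.56 − 0.68(6242) = 4634.56 − 4244.56 = 390
C = 390 + 0.68(8242) = 5994.56
S = 8242 − 5994.56 = 2247.44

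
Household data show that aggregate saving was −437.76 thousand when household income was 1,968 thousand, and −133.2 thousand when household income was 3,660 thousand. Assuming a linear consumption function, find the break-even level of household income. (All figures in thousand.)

MPS = ΔS/ΔY = (-133.2 − (-437.76))/(3660 − 1968) = 304.56/1692 = 0.18
MPC = 1 − MPS = 0.82
From S(1968) = -437.76: −a + 0.18(1968) = -437.76, so a = 354.24 − (-437.76) = 792
Break-even (S = 0): Y = a/MPS = 792/0.18 = 4400

Y = 4400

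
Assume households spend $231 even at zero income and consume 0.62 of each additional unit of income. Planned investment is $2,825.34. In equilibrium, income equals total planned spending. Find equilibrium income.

Y = 8043

Y = C + I = 231 + 0.62Y + 2825.34
Y − 0.62Y = 3056.34
0.38Y = 3056.34, so Y = 3056.34/0.38 = 8043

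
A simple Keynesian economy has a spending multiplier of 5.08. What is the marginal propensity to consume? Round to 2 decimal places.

k = 1/(1 − MPC), so 1 − MPC = 1/k = 1/5.08 = 0.1969
MPC = 1 − 0.1969 = 0.80

MPC = 0.80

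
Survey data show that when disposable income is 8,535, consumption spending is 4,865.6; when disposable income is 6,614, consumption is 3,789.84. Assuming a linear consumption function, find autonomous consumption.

MPC = ΔC/ΔY = (4865.6 − 3789.84)/(8535 − 6614) = 1075.76/1921 = 0.56
a = C − MPC·Y = 3789.84 − 0.56(6614) = 3789.84 − 3703.84 = 86

a = 86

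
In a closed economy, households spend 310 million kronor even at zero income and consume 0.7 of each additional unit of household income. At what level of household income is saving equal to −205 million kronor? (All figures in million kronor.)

S = Y − C = -310 + 0.3Y
-310 + 0.3Y = -205, so 0.3Y = 105 and Y = 350

Y = 350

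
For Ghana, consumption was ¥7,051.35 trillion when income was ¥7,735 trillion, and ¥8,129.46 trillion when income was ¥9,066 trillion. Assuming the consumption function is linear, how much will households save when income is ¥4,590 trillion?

MPC = (8129.46 − 7051.35)/(9066 − 7735) = 1078.11/1331 = 0.81
a = 7051.35 − 0.81(7735) = 7051.35 − 6265.35 = 786
C = 786 + 0.81(4590) = 4503.9
S = 4590 − 4503.9 = 86.1

S = 86.1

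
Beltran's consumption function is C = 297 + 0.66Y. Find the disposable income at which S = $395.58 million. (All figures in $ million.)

Y = 2037

S = Y − C = -297 + 0.34Y
-297 + 0.34Y = 395.58, so 0.34Y = 692.58 and Y = 2037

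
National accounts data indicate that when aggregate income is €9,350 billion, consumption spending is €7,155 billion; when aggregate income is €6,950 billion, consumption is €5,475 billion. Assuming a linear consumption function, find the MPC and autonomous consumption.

MPC = ΔC/ΔY = (7155 − 5475)/(9350 − 6950) = 1680/2400 = 0.7
a = C − MPC·Y = 5475 − 0.7(6950) = 5475 − 4865 = 610

MPC = 0.7; a = 610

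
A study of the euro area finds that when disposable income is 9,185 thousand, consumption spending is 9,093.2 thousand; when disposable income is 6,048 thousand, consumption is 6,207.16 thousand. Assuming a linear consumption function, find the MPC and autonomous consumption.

MPC = ΔC/ΔY = (9093.2 − 6207.16)/(9185 − 6048) = 2886.04/3137 = 0.92
a = C − MPC·Y = 6207.16 − 0.92(6048) = 6207.16 − 5564.16 = 643

MPC = 0.92; a = 643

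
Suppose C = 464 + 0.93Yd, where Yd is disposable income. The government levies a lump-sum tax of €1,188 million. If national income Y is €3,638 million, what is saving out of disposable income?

S = -292.5

Yd = Y − T = 3638 − 1188 = 2450
C = 464 + 0.93(2450) = 464 + 2278.5 = 2742.5
S = Yd − C = 2450 − 2742.5 = -292.5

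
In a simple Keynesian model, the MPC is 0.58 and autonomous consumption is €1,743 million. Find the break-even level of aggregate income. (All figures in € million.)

At break-even, C = Y: 1743 + 0.58Y = Y
0.42Y = 1743, so Y = 1743/0.42 = 4150

Y = 4150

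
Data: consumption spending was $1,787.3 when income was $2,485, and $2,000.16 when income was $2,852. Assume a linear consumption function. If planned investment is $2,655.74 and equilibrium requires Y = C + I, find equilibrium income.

MPC = (2000.16 − 1787.3)/(2852 − 2485) = 212.86/367 = 0.58
a = 1787.3 − 0.58(2485) = 346
Equilibrium: Y = 346 + 0.58Y + 2655.74
0.42Y = 3001.74, so Y = 3001.74/0.42 = 7147

Y = 7147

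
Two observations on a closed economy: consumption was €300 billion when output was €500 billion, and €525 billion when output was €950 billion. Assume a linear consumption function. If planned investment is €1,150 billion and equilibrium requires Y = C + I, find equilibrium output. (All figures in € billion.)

Y = 2400

MPC = (525 − 300)/(950 − 500) = 225/450 = 0.5
a = 300 − 0.5(500) = 50
Equilibrium: Y = 50 + 0.5Y + 1150
0.5Y = 1200, so Y = 1200/0.5 = 2400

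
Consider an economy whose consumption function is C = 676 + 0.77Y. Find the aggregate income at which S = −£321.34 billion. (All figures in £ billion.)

Y = 1542

S = Y − C = -676 + 0.23Y
-676 + 0.23Y = -321.34, so 0.23Y = 354.66 and Y = 1542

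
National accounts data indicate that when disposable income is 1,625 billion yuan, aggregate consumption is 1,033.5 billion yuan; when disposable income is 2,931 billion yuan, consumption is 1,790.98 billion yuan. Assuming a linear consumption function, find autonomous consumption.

a = 91

MPC = ΔC/ΔY = (1790.98 − 1033.5)/(2931 − 1625) = 757.48/1306 = 0.58
a = C − MPC·Y = 1033.5 − 0.58(1625) = 1033.5 − 942.5 = 91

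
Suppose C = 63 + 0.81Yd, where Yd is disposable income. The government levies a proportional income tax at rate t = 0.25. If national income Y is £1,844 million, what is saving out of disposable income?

S = 199.77

Yd = (1 − 0.25)(1844) = 0.75(1844) = 1383
C = 63 + 0.81(1383) = 63 + 1120.23 = 1183.23
S = Yd − C = 1383 − 1183.23 = 199.77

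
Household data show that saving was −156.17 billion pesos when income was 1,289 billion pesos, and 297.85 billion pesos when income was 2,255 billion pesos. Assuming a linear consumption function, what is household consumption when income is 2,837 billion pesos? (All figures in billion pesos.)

C = 2265.61

MPS = ΔS/ΔY = (297.85 − (-156.17))/(2255 − 1289) = 454.02/966 = 0.47
MPC = 1 − MPS = 0.53
Autonomous saving = -156.17 − 0.47(1289) = -762, so a = 762
C = 762 + 0.53(2837) = 762 + 1503.61 = 2265.61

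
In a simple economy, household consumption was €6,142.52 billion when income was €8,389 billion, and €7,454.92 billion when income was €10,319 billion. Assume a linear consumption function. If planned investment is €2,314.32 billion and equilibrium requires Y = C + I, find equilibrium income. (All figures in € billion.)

Y = 8601

MPC = (7454.92 − 6142.52)/(10319 − 8389) = 1312.4/1930 = 0.68
a = 6142.52 − 0.68(8389) = 438
Equilibrium: Y = 438 + 0.68Y + 2314.32
0.32Y = 2752.32, so Y = 2752.32/0.32 = 8601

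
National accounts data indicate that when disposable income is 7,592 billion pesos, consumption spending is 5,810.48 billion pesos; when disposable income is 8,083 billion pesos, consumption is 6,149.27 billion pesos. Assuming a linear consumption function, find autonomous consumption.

a = 572

MPC = ΔC/ΔY = (6149.27 − 5810.48)/(8083 − 7592) = 338.79/491 = 0.69
a = C − MPC·Y = 5810.48 − 0.69(7592) = 5810.48 − 5238.48 = 572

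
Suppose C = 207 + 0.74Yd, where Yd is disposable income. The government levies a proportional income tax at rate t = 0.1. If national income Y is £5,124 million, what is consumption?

C = 3619.584

Yd = (1 − 0.1)(5124) = 0.9(5124) = 4611.6
C = 207 + 0.74(4611.6) = 207 + 3412.584 = 3619.584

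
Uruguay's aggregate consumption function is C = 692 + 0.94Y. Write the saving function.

S = Y − C = Y − (692 + 0.94Y) = -692 + (1 − 0.94)Y

S = -692 + 0.06Y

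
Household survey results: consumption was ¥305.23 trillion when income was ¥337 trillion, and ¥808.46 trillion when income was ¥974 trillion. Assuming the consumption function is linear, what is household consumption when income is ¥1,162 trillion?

MPC = (808.46 − 305.23)/(974 − 337) = 503.23/637 = 0.79
a = 305.23 − 0.79(337) = 305.23 − 266.23 = 39
C = 39 + 0.79(1162) = 39 + 917.98 = 956.98

C = 956.98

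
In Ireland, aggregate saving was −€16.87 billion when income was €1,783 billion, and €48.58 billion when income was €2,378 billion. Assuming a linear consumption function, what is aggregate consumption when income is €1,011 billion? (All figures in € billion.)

C = 1112.79

MPS = ΔS/ΔY = (48.58 − (-16.87))/(2378 − 1783) = 65.45/595 = 0.11
MPC = 1 − MPS = 0.89
Autonomous saving = -16.87 − 0.11(1783) = -213, so a = 213
C = 213 + 0.89(1011) = 213 + 899.79 = 1112.79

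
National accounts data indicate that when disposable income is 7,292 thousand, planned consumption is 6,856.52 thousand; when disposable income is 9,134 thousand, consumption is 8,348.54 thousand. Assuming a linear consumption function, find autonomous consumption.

a = 950

MPC = ΔC/ΔY = (8348.54 − 6856.52)/(9134 − 7292) = 1492.02/1842 = 0.81
a = C − MPC·Y = 6856.52 − 0.81(7292) = 6856.52 − 5906.52 = 950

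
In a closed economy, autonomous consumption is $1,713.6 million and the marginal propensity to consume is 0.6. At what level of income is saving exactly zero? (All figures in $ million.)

At break-even, C = Y: 1713.6 + 0.6Y = Y
0.4Y = 1713.6, so Y = 1713.6/0.4 = 4284

Y = 4284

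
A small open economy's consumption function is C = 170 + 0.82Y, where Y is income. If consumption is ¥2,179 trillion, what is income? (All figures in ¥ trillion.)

170 + 0.82Y = 2179
0.82Y = 2009, so Y = 2009/0.82 = 2450

Y = 2450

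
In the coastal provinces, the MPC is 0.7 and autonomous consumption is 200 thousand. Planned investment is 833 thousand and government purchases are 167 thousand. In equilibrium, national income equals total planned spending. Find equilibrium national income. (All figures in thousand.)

Y = 4000

Y = C + I + G = 200 + 0.7Y + 833 + 167
Y − 0.7Y = 1200
0.3Y = 1200, so Y = 1200/0.3 = 4000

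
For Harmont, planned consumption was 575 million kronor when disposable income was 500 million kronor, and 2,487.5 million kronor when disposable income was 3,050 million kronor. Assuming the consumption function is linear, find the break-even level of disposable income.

MPC = (2487.5 − 575)/(3050 − 500) = 1912.5/2550 = 0.75
a = 575 − 0.75(500) = 575 − 375 = 200
Break-even: Y = a/(1−MPC) = 200/0.25 = 800

Y = 800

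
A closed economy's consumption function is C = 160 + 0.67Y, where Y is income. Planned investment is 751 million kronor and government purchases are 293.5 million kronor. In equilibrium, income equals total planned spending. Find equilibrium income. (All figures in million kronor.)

Y = 3650

Y = C + I + G = 160 + 0.67Y + 751 + 293.5
Y − 0.67Y = 1204.5
0.33Y = 1204.5, so Y = 1204.5/0.33 = 3650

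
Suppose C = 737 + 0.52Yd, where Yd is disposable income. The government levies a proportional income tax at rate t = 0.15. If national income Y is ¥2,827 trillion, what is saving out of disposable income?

Yd = (1 − 0.15)(2827) = 0.85(2827) = 2402.95
C = 737 + 0.52(2402.95) = 737 + 1249.534 = 1986.534
S = Yd − C = 2402.95 − 1986.534 = 416.416

S = 416.416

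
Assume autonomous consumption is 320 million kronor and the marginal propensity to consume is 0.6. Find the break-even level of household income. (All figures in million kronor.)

At break-even, C = Y: 320 + 0.6Y = Y
0.4Y = 320, so Y = 320/0.4 = 800

Y = 800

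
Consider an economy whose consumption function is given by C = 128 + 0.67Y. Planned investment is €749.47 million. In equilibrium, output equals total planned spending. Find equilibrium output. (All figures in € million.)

Y = 2659

Y = C + I = 128 + 0.67Y + 749.47
Y − 0.67Y = 877.47
0.33Y = 877.47, so Y = 877.47/0.33 = 2659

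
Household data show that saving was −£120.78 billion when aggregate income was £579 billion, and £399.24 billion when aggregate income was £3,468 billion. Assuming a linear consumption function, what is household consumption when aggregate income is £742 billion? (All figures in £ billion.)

C = 833.44

MPS = ΔS/ΔY = (399.24 − (-120.78))/(3468 − 579) = 520.02/2889 = 0.18
MPC = 1 − MPS = 0.82
Autonomous saving = -120.78 − 0.18(579) = -225, so a = 225
C = 225 + 0.82(742) = 225 + 608.44 = 833.44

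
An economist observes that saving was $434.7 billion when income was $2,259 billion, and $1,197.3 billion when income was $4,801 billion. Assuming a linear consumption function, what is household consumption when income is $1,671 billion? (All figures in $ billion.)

MPS = ΔS/ΔY = (1197.3 − 434.7)/(4801 − 2259) = 762.6/2542 = 0.3
MPC = 1 − MPS = 0.7
Autonomous saving = 434.7 − 0.3(2259) = -243, so a = 243
C = 243 + 0.7(1671) = 243 + 1169.7 = 1412.7

C = 1412.7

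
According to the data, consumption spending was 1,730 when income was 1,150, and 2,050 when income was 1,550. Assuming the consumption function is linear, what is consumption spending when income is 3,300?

C = 3450

MPC = (2050 − 1730)/(1550 − 1150) = 320/400 = 0.8
a = 1730 − 0.8(1150) = 1730 − 920 = 810
C = 810 + 0.8(3300) = 810 + 2640 = 3450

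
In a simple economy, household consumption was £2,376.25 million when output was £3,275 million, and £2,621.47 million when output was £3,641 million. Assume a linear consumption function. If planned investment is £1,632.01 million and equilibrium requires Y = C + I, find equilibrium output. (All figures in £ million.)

MPC = (2621.47 − 2376.25)/(3641 − 3275) = 245.22/366 = 0.67
a = 2376.25 − 0.67(3275) = 182
Equilibrium: Y = 182 + 0.67Y + 1632.01
0.33Y = 1814.01, so Y = 1814.01/0.33 = 5497

Y = 5497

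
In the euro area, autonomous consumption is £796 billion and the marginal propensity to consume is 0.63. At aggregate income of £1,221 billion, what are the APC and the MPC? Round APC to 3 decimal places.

MPC = 0.63 (the slope of the consumption function)
C = 796 + 0.63(1221) = 1565.23, so APC = 1565.23/1221 = 1.282

APC = 1.282; MPC = 0.63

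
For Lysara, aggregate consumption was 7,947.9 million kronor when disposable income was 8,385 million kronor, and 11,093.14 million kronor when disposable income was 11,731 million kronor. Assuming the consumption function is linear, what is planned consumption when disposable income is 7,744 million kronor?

MPC = (11093.14 − 7947.9)/(11731 − 8385) = 3145.24/3346 = 0.94
a = 7947.9 − 0.94(8385) = 7947.9 − 7881.9 = 66
C = 66 + 0.94(7744) = 66 + 7279.36 = 7345.36

C = 7345.36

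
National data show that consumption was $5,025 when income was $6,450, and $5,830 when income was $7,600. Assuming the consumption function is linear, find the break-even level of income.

Y = 1700

MPC = (5830 − 5025)/(7600 − 6450) = 805/1150 = 0.7
a = 5025 − 0.7(6450) = 5025 − 4515 = 510
Break-even: Y = a/(1−MPC) = 510/0.3 = 1700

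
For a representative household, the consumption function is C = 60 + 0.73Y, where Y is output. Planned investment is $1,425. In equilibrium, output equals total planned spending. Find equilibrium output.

Y = C + I = 60 + 0.73Y + 1425
Y − 0.73Y = 1485
0.27Y = 1485, so Y = 1485/0.27 = 5500

Y = 5500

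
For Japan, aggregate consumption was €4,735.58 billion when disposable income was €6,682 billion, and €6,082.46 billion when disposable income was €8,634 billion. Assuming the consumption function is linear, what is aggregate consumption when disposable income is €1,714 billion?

MPC = (6082.46 − 4735.58)/(8634 − 6682) = 1346.88/1952 = 0.69
a = 4735.58 − 0.69(6682) = 4735.58 − 4610.58 = 125
C = 125 + 0.69(1714) = 125 + 1182.66 = 1307.66

C = 1307.66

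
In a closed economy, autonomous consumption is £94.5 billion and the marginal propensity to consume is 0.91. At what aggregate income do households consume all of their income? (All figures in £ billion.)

Y = 1050

At break-even, C = Y: 94.5 + 0.91Y = Y
0.09Y = 94.5, so Y = 94.5/0.09 = 1050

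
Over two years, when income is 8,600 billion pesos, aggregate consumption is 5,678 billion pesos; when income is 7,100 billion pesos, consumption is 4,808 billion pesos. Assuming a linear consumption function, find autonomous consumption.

MPC = ΔC/ΔY = (5678 − 4808)/(8600 − 7100) = 870/1500 = 0.58
a = C − MPC·Y = 4808 − 0.58(7100) = 4808 − 4118 = 690

a = 690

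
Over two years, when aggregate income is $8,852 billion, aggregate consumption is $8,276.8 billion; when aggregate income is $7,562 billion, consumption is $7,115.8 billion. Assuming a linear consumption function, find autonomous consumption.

MPC = ΔC/ΔY = (8276.8 − 7115.8)/(8852 − 7562) = 1161/1290 = 0.9
a = C − MPC·Y = 7115.8 − 0.9(7562) = 7115.8 − 6805.8 = 310

a = 310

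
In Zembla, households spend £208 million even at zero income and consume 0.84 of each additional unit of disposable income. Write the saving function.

S = Y − C = Y − (208 + 0.84Y) = -208 + (1 − 0.84)Y

S = -208 + 0.16Y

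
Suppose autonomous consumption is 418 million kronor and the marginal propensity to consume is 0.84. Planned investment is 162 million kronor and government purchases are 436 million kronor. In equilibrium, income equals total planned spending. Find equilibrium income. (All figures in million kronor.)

Y = C + I + G = 418 + 0.84Y + 162 + 436
Y − 0.84Y = 1016
0.16Y = 1016, so Y = 1016/0.16 = 6350

Y = 6350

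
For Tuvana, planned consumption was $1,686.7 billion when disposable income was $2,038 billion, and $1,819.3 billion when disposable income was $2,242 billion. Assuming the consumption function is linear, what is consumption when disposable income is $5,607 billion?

MPC = (1819.3 − 1686.7)/(2242 − 2038) = 132.6/204 = 0.65
a = 1686.7 − 0.65(2038) = 1686.7 − 1324.7 = 362
C = 362 + 0.65(5607) = 362 + 3644.55 = 4006.55

C = 4006.55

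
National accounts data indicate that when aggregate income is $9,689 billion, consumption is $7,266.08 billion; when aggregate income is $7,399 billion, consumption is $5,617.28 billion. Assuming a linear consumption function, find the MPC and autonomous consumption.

MPC = ΔC/ΔY = (7266.08 − 5617.28)/(9689 − 7399) = 1648.8/2290 = 0.72
a = C − MPC·Y = 5617.28 − 0.72(7399) = 5617.28 − 5327.28 = 290

MPC = 0.72; a = 290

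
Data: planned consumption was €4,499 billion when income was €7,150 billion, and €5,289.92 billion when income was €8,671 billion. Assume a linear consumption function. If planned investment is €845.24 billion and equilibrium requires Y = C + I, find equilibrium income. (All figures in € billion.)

Y = 3388

MPC = (5289.92 − 4499)/(8671 − 7150) = 790.92/1521 = 0.52
a = 4499 − 0.52(7150) = 781
Equilibrium: Y = 781 + 0.52Y + 845.24
0.48Y = 1626.24, so Y = 1626.24/0.48 = 3388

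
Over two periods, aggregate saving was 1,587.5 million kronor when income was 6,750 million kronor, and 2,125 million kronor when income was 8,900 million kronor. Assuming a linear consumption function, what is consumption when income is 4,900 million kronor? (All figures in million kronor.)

C = 3775

MPS = ΔS/ΔY = (2125 − 1587.5)/(8900 − 6750) = 537.5/2150 = 0.25
MPC = 1 − MPS = 0.75
Autonomous saving = 1587.5 − 0.25(6750) = -100, so a = 100
C = 100 + 0.75(4900) = 100 + 3675 = 3775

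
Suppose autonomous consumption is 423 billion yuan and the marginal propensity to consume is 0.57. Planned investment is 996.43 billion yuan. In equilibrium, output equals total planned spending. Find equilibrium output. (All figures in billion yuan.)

Y = 3301

Y = C + I = 423 + 0.57Y + 996.43
Y − 0.57Y = 1419.43
0.43Y = 1419.43, so Y = 1419.43/0.43 = 3301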